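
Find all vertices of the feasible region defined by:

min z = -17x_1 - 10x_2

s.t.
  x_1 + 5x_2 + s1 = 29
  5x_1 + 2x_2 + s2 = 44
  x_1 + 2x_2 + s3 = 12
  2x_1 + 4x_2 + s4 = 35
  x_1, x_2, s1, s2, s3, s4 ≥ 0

(0, 0), (8.8, 0), (8, 2), (0.6667, 5.667), (0, 5.8)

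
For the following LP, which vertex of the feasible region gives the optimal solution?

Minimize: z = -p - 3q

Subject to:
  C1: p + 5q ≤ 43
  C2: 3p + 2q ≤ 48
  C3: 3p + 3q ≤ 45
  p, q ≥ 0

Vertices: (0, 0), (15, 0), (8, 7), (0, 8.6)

Evaluate the objective at each vertex of the feasible region:
  z(0, 0) = 0
  z(15, 0) = -15
  z(8, 7) = -29  ←
  z(0, 8.6) = -25.8
The minimum is at p = 8, q = 7.

(8, 7)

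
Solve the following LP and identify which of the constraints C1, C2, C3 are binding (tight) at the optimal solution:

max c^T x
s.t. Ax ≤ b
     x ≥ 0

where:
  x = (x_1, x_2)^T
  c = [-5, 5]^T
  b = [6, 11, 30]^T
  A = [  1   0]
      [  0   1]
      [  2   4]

At x_1 = 0, x_2 = 7.5, compute slack b - a·x for each constraint:
  C1: 6 − 0 = 6  (slack)
  C2: 11 − 7.5 = 3.5  (slack)
  C3: 30 − 30 = 0  (binding)

Optimal: x_1 = 0, x_2 = 7.5
Binding: C3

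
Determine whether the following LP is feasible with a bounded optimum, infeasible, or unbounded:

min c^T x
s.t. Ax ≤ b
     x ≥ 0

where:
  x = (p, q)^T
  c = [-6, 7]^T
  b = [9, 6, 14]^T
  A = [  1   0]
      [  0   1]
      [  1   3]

Feasible with a bounded optimal solution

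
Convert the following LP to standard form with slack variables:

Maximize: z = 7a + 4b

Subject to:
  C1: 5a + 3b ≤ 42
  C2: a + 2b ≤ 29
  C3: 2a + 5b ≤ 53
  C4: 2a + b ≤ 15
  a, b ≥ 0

max z = 7a + 4b

s.t.
  5a + 3b + s1 = 42
  a + 2b + s2 = 29
  2a + 5b + s3 = 53
  2a + b + s4 = 15
  a, b, s1, s2, s3, s4 ≥ 0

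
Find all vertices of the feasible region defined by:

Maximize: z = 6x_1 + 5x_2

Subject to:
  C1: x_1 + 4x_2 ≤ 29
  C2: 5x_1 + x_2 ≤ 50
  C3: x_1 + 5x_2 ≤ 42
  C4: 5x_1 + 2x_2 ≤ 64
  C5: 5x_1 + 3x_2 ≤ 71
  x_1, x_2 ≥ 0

(0, 0), (10, 0), (9, 5), (0, 7.25)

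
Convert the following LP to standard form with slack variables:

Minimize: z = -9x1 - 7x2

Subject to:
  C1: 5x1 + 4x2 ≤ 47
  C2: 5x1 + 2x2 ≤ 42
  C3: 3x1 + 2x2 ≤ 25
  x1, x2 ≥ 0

min z = -9x1 - 7x2

s.t.
  5x1 + 4x2 + s1 = 47
  5x1 + 2x2 + s2 = 42
  3x1 + 2x2 + s3 = 25
  x1, x2, s1, s2, s3 ≥ 0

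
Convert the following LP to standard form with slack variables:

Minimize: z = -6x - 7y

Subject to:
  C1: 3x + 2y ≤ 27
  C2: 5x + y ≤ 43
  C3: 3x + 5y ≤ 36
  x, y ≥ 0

min z = -6x - 7y

s.t.
  3x + 2y + s1 = 27
  5x + y + s2 = 43
  3x + 5y + s3 = 36
  x, y, s1, s2, s3 ≥ 0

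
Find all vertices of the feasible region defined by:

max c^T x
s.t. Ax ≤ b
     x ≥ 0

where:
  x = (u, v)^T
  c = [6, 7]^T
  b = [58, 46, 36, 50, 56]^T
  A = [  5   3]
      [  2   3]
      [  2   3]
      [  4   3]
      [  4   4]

(0, 0), (11.6, 0), (8, 6), (6, 8), (0, 12)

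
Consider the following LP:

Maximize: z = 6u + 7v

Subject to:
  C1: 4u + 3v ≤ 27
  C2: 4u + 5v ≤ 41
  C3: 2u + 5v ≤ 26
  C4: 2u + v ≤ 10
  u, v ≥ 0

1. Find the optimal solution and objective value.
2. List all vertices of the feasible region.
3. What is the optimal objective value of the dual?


1. u = 3, v = 4, z = 46
2. (0, 0), (5, 0), (3, 4), (0, 5.2)
3. 46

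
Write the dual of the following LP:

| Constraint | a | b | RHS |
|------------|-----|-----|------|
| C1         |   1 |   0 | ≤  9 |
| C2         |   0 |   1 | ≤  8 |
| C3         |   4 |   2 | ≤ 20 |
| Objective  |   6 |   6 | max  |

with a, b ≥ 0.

Primal max cᵀx s.t. Ax ≤ b, x ≥ 0  →  Dual min bᵀy s.t. Aᵀy ≥ c, y ≥ 0.

Minimize: z = 9y1 + 8y2 + 20y3

Subject to:
  y1 + 4y3 ≥ 6
  y2 + 2y3 ≥ 6
  y1, y2, y3 ≥ 0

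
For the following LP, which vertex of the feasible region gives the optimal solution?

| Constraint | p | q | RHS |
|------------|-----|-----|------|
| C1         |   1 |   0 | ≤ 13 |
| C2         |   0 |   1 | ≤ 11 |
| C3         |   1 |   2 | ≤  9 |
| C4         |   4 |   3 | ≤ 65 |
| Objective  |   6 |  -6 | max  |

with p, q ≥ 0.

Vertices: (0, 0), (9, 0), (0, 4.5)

Evaluate the objective at each vertex of the feasible region:
  z(0, 0) = 0
  z(9, 0) = 54  ←
  z(0, 4.5) = -27
The maximum is at p = 9, q = 0.

(9, 0)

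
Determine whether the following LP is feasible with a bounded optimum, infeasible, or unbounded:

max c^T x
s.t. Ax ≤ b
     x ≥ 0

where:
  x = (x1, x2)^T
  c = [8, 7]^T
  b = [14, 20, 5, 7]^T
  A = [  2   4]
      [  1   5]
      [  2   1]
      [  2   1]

Feasible with a bounded optimal solution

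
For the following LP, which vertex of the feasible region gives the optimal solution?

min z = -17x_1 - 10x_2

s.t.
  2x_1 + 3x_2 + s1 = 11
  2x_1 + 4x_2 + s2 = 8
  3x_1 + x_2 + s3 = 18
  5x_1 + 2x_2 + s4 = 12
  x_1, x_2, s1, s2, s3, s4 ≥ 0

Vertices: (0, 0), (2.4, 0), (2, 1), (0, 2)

Evaluate the objective at each vertex of the feasible region:
  z(0, 0) = 0
  z(2.4, 0) = -40.8
  z(2, 1) = -44  ←
  z(0, 2) = -20
The minimum is at x_1 = 2, x_2 = 1.

(2, 1)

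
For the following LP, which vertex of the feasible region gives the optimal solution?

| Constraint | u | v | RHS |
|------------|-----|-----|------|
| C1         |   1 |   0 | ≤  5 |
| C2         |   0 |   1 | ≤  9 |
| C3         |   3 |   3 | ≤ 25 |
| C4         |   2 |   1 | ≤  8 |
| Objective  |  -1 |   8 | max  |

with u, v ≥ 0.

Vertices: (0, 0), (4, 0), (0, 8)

Evaluate the objective at each vertex of the feasible region:
  z(0, 0) = 0
  z(4, 0) = -4
  z(0, 8) = 64  ←
The maximum is at u = 0, v = 8.

(0, 8)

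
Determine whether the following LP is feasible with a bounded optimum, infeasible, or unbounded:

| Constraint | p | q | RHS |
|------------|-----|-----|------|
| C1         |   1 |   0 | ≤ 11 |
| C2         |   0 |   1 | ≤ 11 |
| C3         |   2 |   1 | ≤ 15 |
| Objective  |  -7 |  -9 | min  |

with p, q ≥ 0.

Feasible with a bounded optimal solution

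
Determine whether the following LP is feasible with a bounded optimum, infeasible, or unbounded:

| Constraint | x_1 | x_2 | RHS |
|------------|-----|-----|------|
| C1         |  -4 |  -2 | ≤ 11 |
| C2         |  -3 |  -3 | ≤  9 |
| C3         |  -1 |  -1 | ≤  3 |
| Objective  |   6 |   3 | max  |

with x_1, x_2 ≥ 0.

Unbounded (objective can increase without bound)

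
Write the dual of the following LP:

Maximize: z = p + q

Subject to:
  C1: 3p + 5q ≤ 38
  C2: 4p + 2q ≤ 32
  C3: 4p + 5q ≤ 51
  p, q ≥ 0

Primal max cᵀx s.t. Ax ≤ b, x ≥ 0  →  Dual min bᵀy s.t. Aᵀy ≥ c, y ≥ 0.

Minimize: z = 38y1 + 32y2 + 51y3

Subject to:
  3y1 + 4y2 + 4y3 ≥ 1
  5y1 + 2y2 + 5y3 ≥ 1
  y1, y2, y3 ≥ 0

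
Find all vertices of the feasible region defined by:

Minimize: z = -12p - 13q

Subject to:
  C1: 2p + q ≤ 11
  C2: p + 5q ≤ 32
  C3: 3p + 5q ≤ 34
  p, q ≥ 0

(0, 0), (5.5, 0), (3, 5), (1, 6.2), (0, 6.4)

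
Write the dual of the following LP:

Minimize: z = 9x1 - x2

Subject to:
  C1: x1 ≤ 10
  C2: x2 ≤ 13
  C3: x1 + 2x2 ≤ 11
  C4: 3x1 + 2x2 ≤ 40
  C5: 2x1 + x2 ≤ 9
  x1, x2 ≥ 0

Primal min cᵀx s.t. Ax ≤ b, x ≥ 0  →  Dual max −bᵀy s.t. Aᵀy ≥ −c, y ≥ 0.

Maximize: z = -10y1 - 13y2 - 11y3 - 40y4 - 9y5

Subject to:
  y1 + y3 + 3y4 + 2y5 ≥ -9
  y2 + 2y3 + 2y4 + y5 ≥ 1
  y1, y2, y3, y4, y5 ≥ 0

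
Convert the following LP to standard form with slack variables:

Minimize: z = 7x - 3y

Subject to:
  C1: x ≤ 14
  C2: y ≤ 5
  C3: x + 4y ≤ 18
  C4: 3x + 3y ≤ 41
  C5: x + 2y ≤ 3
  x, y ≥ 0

min z = 7x - 3y

s.t.
  x + s1 = 14
  y + s2 = 5
  x + 4y + s3 = 18
  3x + 3y + s4 = 41
  x + 2y + s5 = 3
  x, y, s1, s2, s3, s4, s5 ≥ 0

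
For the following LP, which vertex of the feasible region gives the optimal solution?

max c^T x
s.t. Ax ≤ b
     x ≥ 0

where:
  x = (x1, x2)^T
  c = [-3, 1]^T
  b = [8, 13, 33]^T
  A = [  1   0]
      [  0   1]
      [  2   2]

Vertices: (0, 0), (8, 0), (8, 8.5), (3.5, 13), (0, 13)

Evaluate the objective at each vertex of the feasible region:
  z(0, 0) = 0
  z(8, 0) = -24
  z(8, 8.5) = -15.5
  z(3.5, 13) = 2.5
  z(0, 13) = 13  ←
The maximum is at x1 = 0, x2 = 13.

(0, 13)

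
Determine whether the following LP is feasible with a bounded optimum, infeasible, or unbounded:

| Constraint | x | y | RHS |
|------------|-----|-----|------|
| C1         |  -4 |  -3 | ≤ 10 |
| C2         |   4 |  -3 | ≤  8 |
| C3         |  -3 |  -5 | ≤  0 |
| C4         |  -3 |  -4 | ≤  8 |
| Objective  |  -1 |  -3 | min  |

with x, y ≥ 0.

Unbounded (objective can decrease without bound)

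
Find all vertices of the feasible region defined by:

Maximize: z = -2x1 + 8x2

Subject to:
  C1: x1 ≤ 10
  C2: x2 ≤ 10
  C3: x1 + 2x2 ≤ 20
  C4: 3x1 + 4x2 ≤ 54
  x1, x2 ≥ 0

(0, 0), (10, 0), (10, 5), (0, 10)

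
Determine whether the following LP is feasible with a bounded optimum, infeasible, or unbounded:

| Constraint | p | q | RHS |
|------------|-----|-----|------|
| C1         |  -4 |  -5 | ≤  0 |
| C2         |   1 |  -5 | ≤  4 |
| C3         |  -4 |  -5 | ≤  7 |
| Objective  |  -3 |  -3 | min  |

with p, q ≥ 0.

Unbounded (objective can decrease without bound)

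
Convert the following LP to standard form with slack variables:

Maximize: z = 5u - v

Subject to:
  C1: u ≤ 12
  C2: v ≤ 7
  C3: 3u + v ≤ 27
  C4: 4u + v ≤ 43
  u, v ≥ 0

max z = 5u - v

s.t.
  u + s1 = 12
  v + s2 = 7
  3u + v + s3 = 27
  4u + v + s4 = 43
  u, v, s1, s2, s3, s4 ≥ 0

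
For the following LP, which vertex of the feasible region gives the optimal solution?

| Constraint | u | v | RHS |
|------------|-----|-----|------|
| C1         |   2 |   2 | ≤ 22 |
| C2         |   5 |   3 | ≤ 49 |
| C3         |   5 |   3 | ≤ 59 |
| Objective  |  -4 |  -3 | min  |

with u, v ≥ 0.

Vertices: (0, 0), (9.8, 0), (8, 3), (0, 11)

Evaluate the objective at each vertex of the feasible region:
  z(0, 0) = 0
  z(9.8, 0) = -39.2
  z(8, 3) = -41  ←
  z(0, 11) = -33
The minimum is at u = 8, v = 3.

(8, 3)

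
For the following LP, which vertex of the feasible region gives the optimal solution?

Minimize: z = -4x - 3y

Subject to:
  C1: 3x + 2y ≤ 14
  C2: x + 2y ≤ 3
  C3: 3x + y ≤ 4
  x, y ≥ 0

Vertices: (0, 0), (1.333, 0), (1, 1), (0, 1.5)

Evaluate the objective at each vertex of the feasible region:
  z(0, 0) = 0
  z(1.333, 0) = -5.333
  z(1, 1) = -7  ←
  z(0, 1.5) = -4.5
The minimum is at x = 1, y = 1.

(1, 1)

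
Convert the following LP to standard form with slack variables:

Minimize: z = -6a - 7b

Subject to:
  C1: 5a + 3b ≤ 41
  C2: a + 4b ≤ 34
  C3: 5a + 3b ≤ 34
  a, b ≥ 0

min z = -6a - 7b

s.t.
  5a + 3b + s1 = 41
  a + 4b + s2 = 34
  5a + 3b + s3 = 34
  a, b, s1, s2, s3 ≥ 0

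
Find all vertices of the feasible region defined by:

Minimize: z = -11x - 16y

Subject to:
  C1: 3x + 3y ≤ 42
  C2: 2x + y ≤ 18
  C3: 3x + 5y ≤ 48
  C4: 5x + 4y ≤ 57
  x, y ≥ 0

(0, 0), (9, 0), (6, 6), (0, 9.6)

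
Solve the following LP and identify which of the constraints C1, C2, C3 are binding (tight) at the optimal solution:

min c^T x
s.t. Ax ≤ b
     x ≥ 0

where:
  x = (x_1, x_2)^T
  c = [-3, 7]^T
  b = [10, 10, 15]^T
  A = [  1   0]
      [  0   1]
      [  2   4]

At x_1 = 7.5, x_2 = 0, compute slack b - a·x for each constraint:
  C1: 10 − 7.5 = 2.5  (slack)
  C2: 10 − 0 = 10  (slack)
  C3: 15 − 15 = 0  (binding)

Optimal: x_1 = 7.5, x_2 = 0
Binding: C3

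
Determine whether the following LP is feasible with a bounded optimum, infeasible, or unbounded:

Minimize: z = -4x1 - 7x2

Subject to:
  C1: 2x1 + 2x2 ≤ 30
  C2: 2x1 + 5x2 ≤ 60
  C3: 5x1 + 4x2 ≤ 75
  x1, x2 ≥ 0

Feasible with a bounded optimal solution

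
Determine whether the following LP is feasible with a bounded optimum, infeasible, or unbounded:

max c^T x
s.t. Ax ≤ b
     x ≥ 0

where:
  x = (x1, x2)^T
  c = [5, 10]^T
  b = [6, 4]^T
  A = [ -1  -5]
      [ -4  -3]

Unbounded (objective can increase without bound)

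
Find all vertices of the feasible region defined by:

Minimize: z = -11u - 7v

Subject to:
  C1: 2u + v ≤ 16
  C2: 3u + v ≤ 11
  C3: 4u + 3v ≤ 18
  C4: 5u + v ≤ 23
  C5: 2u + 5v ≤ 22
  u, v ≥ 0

(0, 0), (3.667, 0), (3, 2), (1.714, 3.714), (0, 4.4)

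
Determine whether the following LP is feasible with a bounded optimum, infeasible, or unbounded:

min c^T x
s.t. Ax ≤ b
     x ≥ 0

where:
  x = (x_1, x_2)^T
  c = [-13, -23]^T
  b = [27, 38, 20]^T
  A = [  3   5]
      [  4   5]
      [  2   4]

Feasible with a bounded optimal solution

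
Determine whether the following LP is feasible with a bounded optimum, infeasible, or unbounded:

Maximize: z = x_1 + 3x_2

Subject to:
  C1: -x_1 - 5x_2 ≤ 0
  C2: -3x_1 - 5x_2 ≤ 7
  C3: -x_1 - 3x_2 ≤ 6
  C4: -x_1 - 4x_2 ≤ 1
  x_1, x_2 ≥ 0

Unbounded (objective can increase without bound)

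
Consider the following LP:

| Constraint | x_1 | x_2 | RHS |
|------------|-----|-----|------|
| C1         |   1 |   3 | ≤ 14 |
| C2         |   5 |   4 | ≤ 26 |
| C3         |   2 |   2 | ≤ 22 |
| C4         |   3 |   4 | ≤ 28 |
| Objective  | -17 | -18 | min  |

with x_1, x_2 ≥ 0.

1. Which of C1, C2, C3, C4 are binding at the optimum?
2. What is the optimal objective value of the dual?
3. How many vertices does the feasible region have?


1. C1, C2
2. -106
3. 4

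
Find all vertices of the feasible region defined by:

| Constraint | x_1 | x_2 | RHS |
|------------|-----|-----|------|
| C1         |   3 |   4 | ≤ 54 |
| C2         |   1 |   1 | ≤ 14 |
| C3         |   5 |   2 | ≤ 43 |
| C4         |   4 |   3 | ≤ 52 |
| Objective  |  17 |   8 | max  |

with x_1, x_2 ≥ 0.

(0, 0), (8.6, 0), (5, 9), (2, 12), (0, 13.5)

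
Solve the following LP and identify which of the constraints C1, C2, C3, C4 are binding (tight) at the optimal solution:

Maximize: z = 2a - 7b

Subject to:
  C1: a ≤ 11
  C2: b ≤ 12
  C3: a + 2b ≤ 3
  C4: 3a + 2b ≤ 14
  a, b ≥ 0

At a = 3, b = 0, compute slack b - a·x for each constraint:
  C1: 11 − 3 = 8  (slack)
  C2: 12 − 0 = 12  (slack)
  C3: 3 − 3 = 0  (binding)
  C4: 14 − 9 = 5  (slack)

Optimal: a = 3, b = 0
Binding: C3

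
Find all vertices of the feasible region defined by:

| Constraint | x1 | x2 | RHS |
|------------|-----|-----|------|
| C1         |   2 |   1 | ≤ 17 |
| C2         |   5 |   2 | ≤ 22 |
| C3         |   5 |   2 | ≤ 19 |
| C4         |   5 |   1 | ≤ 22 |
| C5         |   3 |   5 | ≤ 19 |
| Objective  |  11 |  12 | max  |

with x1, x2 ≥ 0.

(0, 0), (3.8, 0), (3, 2), (0, 3.8)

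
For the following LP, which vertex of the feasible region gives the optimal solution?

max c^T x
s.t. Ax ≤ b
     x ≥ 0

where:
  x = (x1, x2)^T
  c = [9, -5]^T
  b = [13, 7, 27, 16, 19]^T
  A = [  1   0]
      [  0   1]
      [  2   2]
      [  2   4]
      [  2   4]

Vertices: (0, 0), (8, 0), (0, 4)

Evaluate the objective at each vertex of the feasible region:
  z(0, 0) = 0
  z(8, 0) = 72  ←
  z(0, 4) = -20
The maximum is at x1 = 8, x2 = 0.

(8, 0)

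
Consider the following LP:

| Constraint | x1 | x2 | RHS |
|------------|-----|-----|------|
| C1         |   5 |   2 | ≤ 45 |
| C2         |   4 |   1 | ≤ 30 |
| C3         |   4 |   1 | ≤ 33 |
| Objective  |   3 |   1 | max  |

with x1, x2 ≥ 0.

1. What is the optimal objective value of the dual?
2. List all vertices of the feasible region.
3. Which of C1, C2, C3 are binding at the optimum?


1. 25
2. (0, 0), (7.5, 0), (5, 10), (0, 22.5)
3. C1, C2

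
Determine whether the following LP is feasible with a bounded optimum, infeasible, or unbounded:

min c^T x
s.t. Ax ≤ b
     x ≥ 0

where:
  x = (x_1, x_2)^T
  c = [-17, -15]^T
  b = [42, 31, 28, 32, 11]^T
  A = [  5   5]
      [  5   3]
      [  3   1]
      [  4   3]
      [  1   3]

Feasible with a bounded optimal solution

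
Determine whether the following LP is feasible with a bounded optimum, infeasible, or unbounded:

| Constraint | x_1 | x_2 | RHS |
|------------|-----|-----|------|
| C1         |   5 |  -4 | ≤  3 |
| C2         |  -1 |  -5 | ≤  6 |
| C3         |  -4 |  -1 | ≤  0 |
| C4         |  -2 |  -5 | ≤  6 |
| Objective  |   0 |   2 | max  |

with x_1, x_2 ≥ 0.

Unbounded (objective can increase without bound)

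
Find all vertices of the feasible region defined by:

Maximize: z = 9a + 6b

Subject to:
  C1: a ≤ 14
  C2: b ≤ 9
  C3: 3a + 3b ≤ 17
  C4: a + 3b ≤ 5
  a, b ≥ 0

(0, 0), (5, 0), (0, 1.667)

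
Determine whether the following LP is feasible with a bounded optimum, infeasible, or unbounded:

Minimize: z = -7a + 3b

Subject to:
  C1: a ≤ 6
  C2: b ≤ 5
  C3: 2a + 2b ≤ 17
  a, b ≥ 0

Feasible with a bounded optimal solution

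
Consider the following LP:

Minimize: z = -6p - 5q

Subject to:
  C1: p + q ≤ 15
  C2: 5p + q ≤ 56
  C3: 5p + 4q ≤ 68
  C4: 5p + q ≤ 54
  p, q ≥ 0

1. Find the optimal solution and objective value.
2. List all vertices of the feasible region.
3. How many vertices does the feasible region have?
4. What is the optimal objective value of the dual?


1. p = 8, q = 7, z = -83
2. (0, 0), (10.8, 0), (9.867, 4.667), (8, 7), (0, 15)
3. 5
4. -83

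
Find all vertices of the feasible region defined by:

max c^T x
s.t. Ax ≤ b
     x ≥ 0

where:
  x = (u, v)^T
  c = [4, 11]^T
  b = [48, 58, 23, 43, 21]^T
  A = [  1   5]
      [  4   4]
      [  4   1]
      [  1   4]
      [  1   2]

(0, 0), (5.75, 0), (3.571, 8.714), (3, 9), (0, 9.6)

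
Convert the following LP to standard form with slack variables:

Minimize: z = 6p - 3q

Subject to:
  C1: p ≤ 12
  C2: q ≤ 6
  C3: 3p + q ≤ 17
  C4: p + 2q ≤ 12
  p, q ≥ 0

min z = 6p - 3q

s.t.
  p + s1 = 12
  q + s2 = 6
  3p + q + s3 = 17
  p + 2q + s4 = 12
  p, q, s1, s2, s3, s4 ≥ 0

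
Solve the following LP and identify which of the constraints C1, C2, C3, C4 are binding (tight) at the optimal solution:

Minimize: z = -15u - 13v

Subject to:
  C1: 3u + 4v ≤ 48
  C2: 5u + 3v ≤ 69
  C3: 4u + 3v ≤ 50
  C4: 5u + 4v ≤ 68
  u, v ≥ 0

At u = 8, v = 6, compute slack b - a·x for each constraint:
  C1: 48 − 48 = 0  (binding)
  C2: 69 − 58 = 11  (slack)
  C3: 50 − 50 = 0  (binding)
  C4: 68 − 64 = 4  (slack)

Optimal: u = 8, v = 6
Binding: C1, C3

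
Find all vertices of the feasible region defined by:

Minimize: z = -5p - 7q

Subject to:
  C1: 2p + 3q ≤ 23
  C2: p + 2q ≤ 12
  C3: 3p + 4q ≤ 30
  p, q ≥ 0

(0, 0), (10, 0), (6, 3), (0, 6)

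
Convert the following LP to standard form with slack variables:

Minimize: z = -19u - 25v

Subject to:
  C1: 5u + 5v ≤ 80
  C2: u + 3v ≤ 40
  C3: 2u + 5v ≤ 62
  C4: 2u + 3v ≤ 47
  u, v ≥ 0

min z = -19u - 25v

s.t.
  5u + 5v + s1 = 80
  u + 3v + s2 = 40
  2u + 5v + s3 = 62
  2u + 3v + s4 = 47
  u, v, s1, s2, s3, s4 ≥ 0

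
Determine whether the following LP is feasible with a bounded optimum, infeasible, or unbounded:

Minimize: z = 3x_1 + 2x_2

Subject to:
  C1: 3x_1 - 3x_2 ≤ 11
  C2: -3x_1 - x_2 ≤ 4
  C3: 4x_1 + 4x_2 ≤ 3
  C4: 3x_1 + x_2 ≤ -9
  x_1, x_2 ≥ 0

Infeasible (no feasible solution exists)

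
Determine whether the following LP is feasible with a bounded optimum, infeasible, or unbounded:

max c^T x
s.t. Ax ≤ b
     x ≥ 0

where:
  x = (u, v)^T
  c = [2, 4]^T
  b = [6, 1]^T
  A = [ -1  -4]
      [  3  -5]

Unbounded (objective can increase without bound)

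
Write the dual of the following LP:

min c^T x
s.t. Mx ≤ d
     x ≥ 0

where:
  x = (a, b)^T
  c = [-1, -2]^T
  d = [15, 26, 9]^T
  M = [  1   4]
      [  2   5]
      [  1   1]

Primal min cᵀx s.t. Ax ≤ b, x ≥ 0  →  Dual max −bᵀy s.t. Aᵀy ≥ −c, y ≥ 0.

Maximize: z = -15y1 - 26y2 - 9y3

Subject to:
  y1 + 2y2 + y3 ≥ 1
  4y1 + 5y2 + y3 ≥ 2
  y1, y2, y3 ≥ 0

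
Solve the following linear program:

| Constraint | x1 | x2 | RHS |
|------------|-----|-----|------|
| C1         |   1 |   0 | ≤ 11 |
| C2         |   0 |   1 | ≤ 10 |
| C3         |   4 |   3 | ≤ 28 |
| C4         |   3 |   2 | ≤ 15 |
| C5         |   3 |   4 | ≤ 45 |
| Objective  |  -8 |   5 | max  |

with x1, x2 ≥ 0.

Evaluate the objective at each vertex of the feasible region:
  z(0, 0) = 0
  z(5, 0) = -40
  z(0, 7.5) = 37.5  ←
The maximum is at x1 = 0, x2 = 7.5.

x1 = 0, x2 = 7.5, z = 37.5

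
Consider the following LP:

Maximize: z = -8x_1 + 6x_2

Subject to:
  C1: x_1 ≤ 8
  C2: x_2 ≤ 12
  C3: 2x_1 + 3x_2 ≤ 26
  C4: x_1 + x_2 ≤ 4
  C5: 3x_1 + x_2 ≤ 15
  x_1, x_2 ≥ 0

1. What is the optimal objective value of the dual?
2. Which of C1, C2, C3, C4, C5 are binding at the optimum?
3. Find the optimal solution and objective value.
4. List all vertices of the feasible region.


1. 24
2. C4
3. x_1 = 0, x_2 = 4, z = 24
4. (0, 0), (4, 0), (0, 4)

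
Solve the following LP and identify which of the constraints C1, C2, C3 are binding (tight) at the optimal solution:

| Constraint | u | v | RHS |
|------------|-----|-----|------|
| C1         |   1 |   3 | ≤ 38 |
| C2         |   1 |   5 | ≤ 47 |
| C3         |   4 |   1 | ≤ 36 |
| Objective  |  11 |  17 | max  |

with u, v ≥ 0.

At u = 7, v = 8, compute slack b - a·x for each constraint:
  C1: 38 − 31 = 7  (slack)
  C2: 47 − 47 = 0  (binding)
  C3: 36 − 36 = 0  (binding)

Optimal: u = 7, v = 8
Binding: C2, C3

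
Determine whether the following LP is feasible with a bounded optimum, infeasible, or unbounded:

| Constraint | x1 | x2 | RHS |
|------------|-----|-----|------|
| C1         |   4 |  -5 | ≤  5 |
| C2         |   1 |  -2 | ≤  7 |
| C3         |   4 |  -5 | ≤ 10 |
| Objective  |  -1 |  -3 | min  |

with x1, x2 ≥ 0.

Unbounded (objective can decrease without bound)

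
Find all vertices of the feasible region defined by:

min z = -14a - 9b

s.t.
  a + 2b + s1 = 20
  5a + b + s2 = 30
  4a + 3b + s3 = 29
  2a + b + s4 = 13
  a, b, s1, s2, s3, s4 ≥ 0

(0, 0), (6, 0), (5.667, 1.667), (5, 3), (0, 9.667)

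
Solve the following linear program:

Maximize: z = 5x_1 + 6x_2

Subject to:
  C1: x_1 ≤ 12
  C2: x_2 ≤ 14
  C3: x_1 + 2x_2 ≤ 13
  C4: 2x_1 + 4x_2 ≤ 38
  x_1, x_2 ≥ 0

Evaluate the objective at each vertex of the feasible region:
  z(0, 0) = 0
  z(12, 0) = 60
  z(12, 0.5) = 63  ←
  z(0, 6.5) = 39
The maximum is at x_1 = 12, x_2 = 0.5.

x_1 = 12, x_2 = 0.5, z = 63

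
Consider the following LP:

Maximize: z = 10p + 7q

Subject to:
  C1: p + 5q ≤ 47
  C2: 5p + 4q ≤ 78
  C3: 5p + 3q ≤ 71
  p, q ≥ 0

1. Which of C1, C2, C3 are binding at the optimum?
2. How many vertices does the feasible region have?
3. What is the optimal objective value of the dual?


1. C2, C3
2. 5
3. 149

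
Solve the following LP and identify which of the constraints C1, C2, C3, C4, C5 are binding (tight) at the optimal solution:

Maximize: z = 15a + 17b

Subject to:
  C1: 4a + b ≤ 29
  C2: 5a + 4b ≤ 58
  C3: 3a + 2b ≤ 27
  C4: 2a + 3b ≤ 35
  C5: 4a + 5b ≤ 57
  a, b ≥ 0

At a = 3, b = 9, compute slack b - a·x for each constraint:
  C1: 29 − 21 = 8  (slack)
  C2: 58 − 51 = 7  (slack)
  C3: 27 − 27 = 0  (binding)
  C4: 35 − 33 = 2  (slack)
  C5: 57 − 57 = 0  (binding)

Optimal: a = 3, b = 9
Binding: C3, C5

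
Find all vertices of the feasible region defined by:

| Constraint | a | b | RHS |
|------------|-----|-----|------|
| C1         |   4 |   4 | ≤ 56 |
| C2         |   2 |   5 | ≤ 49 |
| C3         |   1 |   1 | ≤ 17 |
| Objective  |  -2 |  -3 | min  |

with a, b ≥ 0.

(0, 0), (14, 0), (7, 7), (0, 9.8)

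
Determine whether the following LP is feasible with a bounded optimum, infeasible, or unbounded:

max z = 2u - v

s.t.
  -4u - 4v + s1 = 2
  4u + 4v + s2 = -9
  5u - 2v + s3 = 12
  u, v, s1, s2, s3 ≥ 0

Infeasible (no feasible solution exists)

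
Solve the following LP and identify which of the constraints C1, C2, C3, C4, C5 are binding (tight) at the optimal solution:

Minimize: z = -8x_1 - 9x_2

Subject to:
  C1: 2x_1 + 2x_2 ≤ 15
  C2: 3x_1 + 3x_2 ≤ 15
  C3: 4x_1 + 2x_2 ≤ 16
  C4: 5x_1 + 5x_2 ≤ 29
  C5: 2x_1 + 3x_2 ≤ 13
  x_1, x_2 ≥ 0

At x_1 = 2, x_2 = 3, compute slack b - a·x for each constraint:
  C1: 15 − 10 = 5  (slack)
  C2: 15 − 15 = 0  (binding)
  C3: 16 − 14 = 2  (slack)
  C4: 29 − 25 = 4  (slack)
  C5: 13 − 13 = 0  (binding)

Optimal: x_1 = 2, x_2 = 3
Binding: C2, C5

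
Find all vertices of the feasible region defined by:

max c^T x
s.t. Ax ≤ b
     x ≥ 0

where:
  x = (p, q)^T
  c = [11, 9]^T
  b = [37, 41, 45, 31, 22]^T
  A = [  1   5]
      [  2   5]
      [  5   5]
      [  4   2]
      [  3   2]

(0, 0), (7.333, 0), (4, 5), (2, 7), (0, 7.4)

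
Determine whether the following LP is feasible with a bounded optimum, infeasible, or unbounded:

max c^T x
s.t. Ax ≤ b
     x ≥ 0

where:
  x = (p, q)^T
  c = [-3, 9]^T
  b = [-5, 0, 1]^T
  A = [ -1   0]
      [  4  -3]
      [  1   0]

Infeasible (no feasible solution exists)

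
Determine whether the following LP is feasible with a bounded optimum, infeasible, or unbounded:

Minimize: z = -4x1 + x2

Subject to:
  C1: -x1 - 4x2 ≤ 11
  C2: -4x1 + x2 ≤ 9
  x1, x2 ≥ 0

Unbounded (objective can decrease without bound)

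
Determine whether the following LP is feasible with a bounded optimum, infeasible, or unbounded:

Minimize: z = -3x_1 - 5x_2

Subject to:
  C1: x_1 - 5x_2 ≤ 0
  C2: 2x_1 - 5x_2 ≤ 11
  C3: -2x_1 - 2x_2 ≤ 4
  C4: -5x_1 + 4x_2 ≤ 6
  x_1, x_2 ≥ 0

Unbounded (objective can decrease without bound)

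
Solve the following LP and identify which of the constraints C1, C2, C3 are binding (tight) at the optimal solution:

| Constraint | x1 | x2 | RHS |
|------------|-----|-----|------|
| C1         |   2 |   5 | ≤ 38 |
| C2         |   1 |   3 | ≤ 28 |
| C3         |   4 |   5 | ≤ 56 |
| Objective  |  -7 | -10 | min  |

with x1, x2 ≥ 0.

At x1 = 9, x2 = 4, compute slack b - a·x for each constraint:
  C1: 38 − 38 = 0  (binding)
  C2: 28 − 21 = 7  (slack)
  C3: 56 − 56 = 0  (binding)

Optimal: x1 = 9, x2 = 4
Binding: C1, C3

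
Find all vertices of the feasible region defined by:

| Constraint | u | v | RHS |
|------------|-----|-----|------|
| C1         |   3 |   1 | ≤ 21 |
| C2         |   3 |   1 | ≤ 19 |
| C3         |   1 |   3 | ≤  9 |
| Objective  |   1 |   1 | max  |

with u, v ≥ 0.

(0, 0), (6.333, 0), (6, 1), (0, 3)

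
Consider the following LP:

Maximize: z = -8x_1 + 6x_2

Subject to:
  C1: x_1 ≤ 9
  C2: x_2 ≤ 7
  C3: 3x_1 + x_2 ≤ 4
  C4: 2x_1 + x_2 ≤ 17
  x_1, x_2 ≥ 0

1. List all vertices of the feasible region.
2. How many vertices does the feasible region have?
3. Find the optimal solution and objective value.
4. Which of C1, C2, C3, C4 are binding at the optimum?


1. (0, 0), (1.333, 0), (0, 4)
2. 3
3. x_1 = 0, x_2 = 4, z = 24
4. C3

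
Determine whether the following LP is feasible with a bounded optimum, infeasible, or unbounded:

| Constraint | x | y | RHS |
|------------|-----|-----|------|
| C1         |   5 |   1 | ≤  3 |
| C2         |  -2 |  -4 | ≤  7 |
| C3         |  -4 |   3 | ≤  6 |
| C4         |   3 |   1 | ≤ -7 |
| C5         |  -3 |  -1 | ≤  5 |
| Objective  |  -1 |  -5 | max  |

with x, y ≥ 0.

Infeasible (no feasible solution exists)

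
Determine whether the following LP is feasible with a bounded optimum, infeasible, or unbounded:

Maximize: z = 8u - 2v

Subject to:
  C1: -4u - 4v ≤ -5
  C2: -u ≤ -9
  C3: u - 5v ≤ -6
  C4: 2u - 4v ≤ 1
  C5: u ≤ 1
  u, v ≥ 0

Infeasible (no feasible solution exists)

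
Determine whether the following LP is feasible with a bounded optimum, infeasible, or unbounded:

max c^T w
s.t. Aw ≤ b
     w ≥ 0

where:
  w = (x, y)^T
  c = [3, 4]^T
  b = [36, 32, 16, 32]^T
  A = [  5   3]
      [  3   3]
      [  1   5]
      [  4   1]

Feasible with a bounded optimal solution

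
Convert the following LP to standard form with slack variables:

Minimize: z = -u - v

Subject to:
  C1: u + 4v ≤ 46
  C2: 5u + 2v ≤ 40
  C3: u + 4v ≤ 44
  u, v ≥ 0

min z = -u - v

s.t.
  u + 4v + s1 = 46
  5u + 2v + s2 = 40
  u + 4v + s3 = 44
  u, v, s1, s2, s3 ≥ 0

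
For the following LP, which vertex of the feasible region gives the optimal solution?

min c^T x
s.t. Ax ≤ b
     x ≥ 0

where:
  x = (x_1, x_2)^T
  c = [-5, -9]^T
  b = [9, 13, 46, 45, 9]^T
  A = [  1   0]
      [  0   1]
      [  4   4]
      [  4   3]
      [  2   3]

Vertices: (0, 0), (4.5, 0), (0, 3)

Evaluate the objective at each vertex of the feasible region:
  z(0, 0) = 0
  z(4.5, 0) = -22.5
  z(0, 3) = -27  ←
The minimum is at x_1 = 0, x_2 = 3.

(0, 3)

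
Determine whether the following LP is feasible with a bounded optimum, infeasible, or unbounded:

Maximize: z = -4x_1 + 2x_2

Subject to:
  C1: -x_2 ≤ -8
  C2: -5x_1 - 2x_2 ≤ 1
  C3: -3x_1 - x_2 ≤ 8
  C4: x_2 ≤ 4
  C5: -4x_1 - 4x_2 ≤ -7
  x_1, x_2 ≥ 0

Infeasible (no feasible solution exists)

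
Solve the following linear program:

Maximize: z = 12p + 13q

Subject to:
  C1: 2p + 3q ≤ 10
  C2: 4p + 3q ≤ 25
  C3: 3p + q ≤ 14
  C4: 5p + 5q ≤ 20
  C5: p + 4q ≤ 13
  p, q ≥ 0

Evaluate the objective at each vertex of the feasible region:
  z(0, 0) = 0
  z(4, 0) = 48
  z(2, 2) = 50  ←
  z(0.2, 3.2) = 44
  z(0, 3.25) = 42.25
The maximum is at p = 2, q = 2.

p = 2, q = 2, z = 50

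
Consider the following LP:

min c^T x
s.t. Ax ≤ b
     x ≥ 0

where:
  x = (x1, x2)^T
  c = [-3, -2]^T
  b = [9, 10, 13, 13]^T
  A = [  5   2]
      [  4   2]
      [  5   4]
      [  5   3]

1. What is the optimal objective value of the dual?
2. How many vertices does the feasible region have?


1. -7
2. 4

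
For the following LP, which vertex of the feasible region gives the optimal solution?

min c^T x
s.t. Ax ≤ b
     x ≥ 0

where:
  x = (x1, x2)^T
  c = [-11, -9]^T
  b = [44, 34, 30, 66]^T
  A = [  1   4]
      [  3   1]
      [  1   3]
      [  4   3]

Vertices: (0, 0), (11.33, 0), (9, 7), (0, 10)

Evaluate the objective at each vertex of the feasible region:
  z(0, 0) = 0
  z(11.33, 0) = -124.7
  z(9, 7) = -162  ←
  z(0, 10) = -90
The minimum is at x1 = 9, x2 = 7.

(9, 7)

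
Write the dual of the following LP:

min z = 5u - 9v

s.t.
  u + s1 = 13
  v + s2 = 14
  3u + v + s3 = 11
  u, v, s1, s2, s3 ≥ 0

Primal min cᵀx s.t. Ax ≤ b, x ≥ 0  →  Dual max −bᵀy s.t. Aᵀy ≥ −c, y ≥ 0.

Maximize: z = -13y1 - 14y2 - 11y3

Subject to:
  y1 + 3y3 ≥ -5
  y2 + y3 ≥ 9
  y1, y2, y3 ≥ 0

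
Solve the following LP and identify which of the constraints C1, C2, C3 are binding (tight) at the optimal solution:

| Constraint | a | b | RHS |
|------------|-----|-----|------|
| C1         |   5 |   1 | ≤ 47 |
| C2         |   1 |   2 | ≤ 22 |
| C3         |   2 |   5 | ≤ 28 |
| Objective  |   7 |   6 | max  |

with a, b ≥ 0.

At a = 9, b = 2, compute slack b - a·x for each constraint:
  C1: 47 − 47 = 0  (binding)
  C2: 22 − 13 = 9  (slack)
  C3: 28 − 28 = 0  (binding)

Optimal: a = 9, b = 2
Binding: C1, C3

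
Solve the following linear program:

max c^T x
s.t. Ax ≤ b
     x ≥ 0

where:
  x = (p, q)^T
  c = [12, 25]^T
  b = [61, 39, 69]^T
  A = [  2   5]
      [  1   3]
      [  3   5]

Evaluate the objective at each vertex of the feasible region:
  z(0, 0) = 0
  z(23, 0) = 276
  z(8, 9) = 321  ←
  z(0, 12.2) = 305
The maximum is at p = 8, q = 9.

p = 8, q = 9, z = 321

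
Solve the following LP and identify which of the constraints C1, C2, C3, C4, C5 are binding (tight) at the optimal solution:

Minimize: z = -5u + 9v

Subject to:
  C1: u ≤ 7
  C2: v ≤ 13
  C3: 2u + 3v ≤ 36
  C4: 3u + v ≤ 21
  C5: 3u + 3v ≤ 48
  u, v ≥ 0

At u = 7, v = 0, compute slack b - a·x for each constraint:
  C1: 7 − 7 = 0  (binding)
  C2: 13 − 0 = 13  (slack)
  C3: 36 − 14 = 22  (slack)
  C4: 21 − 21 = 0  (binding)
  C5: 48 − 21 = 27  (slack)

Optimal: u = 7, v = 0
Binding: C1, C4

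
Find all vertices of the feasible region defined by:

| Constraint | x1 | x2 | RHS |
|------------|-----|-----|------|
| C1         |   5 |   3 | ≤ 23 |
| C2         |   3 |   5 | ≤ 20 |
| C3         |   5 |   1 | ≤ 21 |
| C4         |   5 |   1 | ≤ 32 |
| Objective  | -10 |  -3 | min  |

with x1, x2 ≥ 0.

(0, 0), (4.2, 0), (4, 1), (3.438, 1.938), (0, 4)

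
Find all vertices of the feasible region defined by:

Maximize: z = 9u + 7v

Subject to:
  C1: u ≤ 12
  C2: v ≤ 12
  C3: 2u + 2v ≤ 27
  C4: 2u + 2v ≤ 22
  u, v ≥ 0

(0, 0), (11, 0), (0, 11)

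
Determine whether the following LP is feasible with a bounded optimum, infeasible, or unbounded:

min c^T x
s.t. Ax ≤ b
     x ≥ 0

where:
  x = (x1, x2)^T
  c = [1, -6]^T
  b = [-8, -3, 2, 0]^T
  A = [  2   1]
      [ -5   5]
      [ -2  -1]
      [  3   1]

Infeasible (no feasible solution exists)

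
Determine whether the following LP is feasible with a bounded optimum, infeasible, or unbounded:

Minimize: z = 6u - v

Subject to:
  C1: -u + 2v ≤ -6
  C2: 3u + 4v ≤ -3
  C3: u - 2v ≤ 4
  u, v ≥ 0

Infeasible (no feasible solution exists)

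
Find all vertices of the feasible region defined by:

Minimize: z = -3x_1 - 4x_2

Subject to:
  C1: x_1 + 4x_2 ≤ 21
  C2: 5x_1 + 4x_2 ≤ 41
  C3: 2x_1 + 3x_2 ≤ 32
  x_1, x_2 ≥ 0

(0, 0), (8.2, 0), (5, 4), (0, 5.25)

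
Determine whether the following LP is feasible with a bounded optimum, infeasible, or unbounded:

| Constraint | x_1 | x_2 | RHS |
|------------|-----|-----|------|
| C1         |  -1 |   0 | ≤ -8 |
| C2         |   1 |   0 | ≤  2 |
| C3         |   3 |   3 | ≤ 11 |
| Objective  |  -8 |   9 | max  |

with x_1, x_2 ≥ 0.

Infeasible (no feasible solution exists)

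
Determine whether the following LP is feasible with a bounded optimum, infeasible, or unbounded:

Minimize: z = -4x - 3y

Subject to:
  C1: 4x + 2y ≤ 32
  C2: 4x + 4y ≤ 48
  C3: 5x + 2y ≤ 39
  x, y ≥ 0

Feasible with a bounded optimal solution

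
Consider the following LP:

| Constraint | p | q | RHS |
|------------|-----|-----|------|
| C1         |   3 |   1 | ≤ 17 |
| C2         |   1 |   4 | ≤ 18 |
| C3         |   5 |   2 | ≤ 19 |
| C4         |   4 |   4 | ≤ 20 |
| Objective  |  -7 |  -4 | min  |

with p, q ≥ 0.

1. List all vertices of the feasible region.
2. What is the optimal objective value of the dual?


1. (0, 0), (3.8, 0), (3, 2), (0.6667, 4.333), (0, 4.5)
2. -29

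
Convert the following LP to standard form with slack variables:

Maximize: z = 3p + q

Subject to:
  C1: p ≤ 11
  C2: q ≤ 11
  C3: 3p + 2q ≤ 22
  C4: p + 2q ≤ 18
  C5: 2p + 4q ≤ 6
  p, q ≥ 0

max z = 3p + q

s.t.
  p + s1 = 11
  q + s2 = 11
  3p + 2q + s3 = 22
  p + 2q + s4 = 18
  2p + 4q + s5 = 6
  p, q, s1, s2, s3, s4, s5 ≥ 0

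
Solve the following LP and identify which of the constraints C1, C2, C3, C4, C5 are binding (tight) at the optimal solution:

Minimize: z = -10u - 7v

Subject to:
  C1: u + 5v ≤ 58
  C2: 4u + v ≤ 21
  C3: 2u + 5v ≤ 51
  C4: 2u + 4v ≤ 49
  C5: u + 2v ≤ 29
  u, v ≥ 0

At u = 3, v = 9, compute slack b - a·x for each constraint:
  C1: 58 − 48 = 10  (slack)
  C2: 21 − 21 = 0  (binding)
  C3: 51 − 51 = 0  (binding)
  C4: 49 − 42 = 7  (slack)
  C5: 29 − 21 = 8  (slack)

Optimal: u = 3, v = 9
Binding: C2, C3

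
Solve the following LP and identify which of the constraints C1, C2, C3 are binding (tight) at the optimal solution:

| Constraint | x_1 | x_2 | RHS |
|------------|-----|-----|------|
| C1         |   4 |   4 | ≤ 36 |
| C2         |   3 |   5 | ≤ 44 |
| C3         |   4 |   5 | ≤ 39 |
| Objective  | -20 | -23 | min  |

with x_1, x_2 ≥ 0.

At x_1 = 6, x_2 = 3, compute slack b - a·x for each constraint:
  C1: 36 − 36 = 0  (binding)
  C2: 44 − 33 = 11  (slack)
  C3: 39 − 39 = 0  (binding)

Optimal: x_1 = 6, x_2 = 3
Binding: C1, C3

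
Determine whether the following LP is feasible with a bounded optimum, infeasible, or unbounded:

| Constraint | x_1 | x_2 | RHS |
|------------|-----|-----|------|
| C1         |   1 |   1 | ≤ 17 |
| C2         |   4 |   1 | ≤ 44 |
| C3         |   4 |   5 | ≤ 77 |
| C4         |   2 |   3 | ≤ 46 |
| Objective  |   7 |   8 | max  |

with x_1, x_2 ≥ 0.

Feasible with a bounded optimal solution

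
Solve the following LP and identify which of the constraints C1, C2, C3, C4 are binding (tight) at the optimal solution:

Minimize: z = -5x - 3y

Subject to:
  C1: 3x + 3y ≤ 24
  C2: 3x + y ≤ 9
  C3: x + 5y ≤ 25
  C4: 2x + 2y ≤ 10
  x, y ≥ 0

At x = 2, y = 3, compute slack b - a·x for each constraint:
  C1: 24 − 15 = 9  (slack)
  C2: 9 − 9 = 0  (binding)
  C3: 25 − 17 = 8  (slack)
  C4: 10 − 10 = 0  (binding)

Optimal: x = 2, y = 3
Binding: C2, C4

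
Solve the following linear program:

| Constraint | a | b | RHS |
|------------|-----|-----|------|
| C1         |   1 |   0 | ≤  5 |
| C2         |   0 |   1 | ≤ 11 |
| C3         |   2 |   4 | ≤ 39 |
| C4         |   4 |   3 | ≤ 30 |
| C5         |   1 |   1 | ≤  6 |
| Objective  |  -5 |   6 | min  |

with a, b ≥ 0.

Evaluate the objective at each vertex of the feasible region:
  z(0, 0) = 0
  z(5, 0) = -25  ←
  z(5, 1) = -19
  z(0, 6) = 36
The minimum is at a = 5, b = 0.

a = 5, b = 0, z = -25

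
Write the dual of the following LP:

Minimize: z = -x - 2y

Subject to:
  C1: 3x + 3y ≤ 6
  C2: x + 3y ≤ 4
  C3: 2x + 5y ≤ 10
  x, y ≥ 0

Primal min cᵀx s.t. Ax ≤ b, x ≥ 0  →  Dual max −bᵀy s.t. Aᵀy ≥ −c, y ≥ 0.

Maximize: z = -6y1 - 4y2 - 10y3

Subject to:
  3y1 + y2 + 2y3 ≥ 1
  3y1 + 3y2 + 5y3 ≥ 2
  y1, y2, y3 ≥ 0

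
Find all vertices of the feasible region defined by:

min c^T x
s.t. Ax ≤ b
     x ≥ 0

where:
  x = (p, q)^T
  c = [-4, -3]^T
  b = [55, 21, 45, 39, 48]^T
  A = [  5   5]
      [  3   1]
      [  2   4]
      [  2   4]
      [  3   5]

(0, 0), (7, 0), (5, 6), (3.5, 7.5), (0, 9.6)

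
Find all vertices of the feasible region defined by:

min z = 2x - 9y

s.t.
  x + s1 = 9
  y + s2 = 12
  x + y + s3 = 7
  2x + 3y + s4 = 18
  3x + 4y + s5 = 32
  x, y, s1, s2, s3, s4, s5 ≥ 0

(0, 0), (7, 0), (3, 4), (0, 6)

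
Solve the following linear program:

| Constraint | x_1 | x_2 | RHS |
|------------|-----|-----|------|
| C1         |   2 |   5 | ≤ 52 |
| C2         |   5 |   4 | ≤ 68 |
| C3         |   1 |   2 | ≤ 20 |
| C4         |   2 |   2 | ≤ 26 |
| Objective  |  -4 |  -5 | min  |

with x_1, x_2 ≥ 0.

Evaluate the objective at each vertex of the feasible region:
  z(0, 0) = 0
  z(13, 0) = -52
  z(6, 7) = -59  ←
  z(0, 10) = -50
The minimum is at x_1 = 6, x_2 = 7.

x_1 = 6, x_2 = 7, z = -59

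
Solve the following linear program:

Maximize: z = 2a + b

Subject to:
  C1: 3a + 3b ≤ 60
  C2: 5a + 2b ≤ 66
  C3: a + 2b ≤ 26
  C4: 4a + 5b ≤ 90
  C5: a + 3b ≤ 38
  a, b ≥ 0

Evaluate the objective at each vertex of the feasible region:
  z(0, 0) = 0
  z(13.2, 0) = 26.4
  z(10, 8) = 28  ←
  z(2, 12) = 16
  z(0, 12.67) = 12.67
The maximum is at a = 10, b = 8.

a = 10, b = 8, z = 28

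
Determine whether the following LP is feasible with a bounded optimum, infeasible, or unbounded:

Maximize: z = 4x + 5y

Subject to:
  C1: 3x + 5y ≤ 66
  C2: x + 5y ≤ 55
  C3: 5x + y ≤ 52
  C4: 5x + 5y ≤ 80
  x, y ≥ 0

Feasible with a bounded optimal solution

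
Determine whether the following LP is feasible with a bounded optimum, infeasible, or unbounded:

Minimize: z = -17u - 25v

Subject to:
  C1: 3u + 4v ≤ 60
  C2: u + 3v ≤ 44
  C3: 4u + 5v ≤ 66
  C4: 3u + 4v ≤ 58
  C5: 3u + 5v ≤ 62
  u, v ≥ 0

Feasible with a bounded optimal solution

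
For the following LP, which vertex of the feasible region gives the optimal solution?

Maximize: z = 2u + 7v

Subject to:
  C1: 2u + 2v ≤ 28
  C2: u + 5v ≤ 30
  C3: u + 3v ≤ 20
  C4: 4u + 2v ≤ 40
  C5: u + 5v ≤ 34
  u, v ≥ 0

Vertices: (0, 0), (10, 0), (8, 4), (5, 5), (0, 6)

Evaluate the objective at each vertex of the feasible region:
  z(0, 0) = 0
  z(10, 0) = 20
  z(8, 4) = 44
  z(5, 5) = 45  ←
  z(0, 6) = 42
The maximum is at u = 5, v = 5.

(5, 5)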